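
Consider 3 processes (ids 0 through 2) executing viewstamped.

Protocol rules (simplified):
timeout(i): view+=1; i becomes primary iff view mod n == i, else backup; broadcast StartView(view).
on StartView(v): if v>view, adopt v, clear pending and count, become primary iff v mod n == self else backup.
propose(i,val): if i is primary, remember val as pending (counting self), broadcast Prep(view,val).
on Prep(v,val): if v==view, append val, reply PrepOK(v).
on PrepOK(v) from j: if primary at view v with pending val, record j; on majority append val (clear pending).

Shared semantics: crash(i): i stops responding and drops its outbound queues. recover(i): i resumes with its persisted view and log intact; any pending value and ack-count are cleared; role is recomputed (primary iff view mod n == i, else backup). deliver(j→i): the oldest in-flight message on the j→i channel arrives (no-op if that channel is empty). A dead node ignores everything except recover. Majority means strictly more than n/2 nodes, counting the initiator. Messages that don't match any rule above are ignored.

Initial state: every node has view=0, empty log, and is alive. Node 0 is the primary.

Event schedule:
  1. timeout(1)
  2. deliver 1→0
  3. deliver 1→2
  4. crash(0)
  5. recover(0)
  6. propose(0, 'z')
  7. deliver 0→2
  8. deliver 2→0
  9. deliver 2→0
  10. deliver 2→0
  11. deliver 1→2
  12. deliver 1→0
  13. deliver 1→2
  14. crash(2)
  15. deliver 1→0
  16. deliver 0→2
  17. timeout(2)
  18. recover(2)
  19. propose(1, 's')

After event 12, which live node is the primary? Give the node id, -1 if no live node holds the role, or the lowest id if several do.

1. timeout(1):  <1:prim v1 ->
2. deliver 1→0:  <0:back v1 ->
3. deliver 1→2:  <2:back v1 ->
4. crash(0):  <0:✗back v1 ->
5. recover(0):  <0:back v1 ->
6. propose(0,'z'):  nop
7. deliver 0→2:  nop
8. deliver 2→0:  nop
9. deliver 2→0:  nop
10. deliver 2→0:  nop
11. deliver 1→2:  nop
12. deliver 1→0:  nop

1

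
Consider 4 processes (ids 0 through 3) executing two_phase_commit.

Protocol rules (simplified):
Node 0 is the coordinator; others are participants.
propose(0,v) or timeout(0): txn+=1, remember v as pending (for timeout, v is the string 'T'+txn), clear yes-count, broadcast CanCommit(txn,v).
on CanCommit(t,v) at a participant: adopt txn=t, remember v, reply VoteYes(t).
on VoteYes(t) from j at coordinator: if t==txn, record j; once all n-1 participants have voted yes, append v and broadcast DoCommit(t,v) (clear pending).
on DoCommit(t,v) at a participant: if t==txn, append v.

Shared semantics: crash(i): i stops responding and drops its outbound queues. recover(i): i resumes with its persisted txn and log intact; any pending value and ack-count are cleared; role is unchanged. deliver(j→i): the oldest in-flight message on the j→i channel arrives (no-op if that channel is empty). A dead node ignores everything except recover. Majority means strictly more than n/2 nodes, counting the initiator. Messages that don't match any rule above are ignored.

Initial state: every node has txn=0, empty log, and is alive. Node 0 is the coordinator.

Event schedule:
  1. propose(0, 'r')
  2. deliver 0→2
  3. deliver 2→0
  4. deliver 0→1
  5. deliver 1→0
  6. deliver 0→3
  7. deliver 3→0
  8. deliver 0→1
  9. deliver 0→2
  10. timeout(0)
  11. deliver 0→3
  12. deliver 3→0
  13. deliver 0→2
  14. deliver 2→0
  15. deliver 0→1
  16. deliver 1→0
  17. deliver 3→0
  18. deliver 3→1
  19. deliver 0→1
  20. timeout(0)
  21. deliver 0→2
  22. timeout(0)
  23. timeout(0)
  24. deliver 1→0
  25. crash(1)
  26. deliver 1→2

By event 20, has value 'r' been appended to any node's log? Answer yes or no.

step 1 propose(0,'r'): 0={coor,t=1,log=-}
step 2 deliver 0→2: 2={part,t=1,log=-}
step 3 deliver 2→0: —
step 4 deliver 0→1: 1={part,t=1,log=-}
step 5 deliver 1→0: —
step 6 deliver 0→3: 3={part,t=1,log=-}
step 7 deliver 3→0: 0={coor,t=1,log=r}
step 8 deliver 0→1: 1={part,t=1,log=r}
step 9 deliver 0→2: 2={part,t=1,log=r}
step 10 timeout(0): 0={coor,t=2,log=r}
step 11 deliver 0→3: 3={part,t=1,log=r}
step 12 deliver 3→0: —
step 13 deliver 0→2: 2={part,t=2,log=r}
step 14 deliver 2→0: —
step 15 deliver 0→1: 1={part,t=2,log=r}
step 16 deliver 1→0: —
step 17 deliver 3→0: —
step 18 deliver 3→1: —
step 19 deliver 0→1: —
step 20 timeout(0): 0={coor,t=3,log=r}

yes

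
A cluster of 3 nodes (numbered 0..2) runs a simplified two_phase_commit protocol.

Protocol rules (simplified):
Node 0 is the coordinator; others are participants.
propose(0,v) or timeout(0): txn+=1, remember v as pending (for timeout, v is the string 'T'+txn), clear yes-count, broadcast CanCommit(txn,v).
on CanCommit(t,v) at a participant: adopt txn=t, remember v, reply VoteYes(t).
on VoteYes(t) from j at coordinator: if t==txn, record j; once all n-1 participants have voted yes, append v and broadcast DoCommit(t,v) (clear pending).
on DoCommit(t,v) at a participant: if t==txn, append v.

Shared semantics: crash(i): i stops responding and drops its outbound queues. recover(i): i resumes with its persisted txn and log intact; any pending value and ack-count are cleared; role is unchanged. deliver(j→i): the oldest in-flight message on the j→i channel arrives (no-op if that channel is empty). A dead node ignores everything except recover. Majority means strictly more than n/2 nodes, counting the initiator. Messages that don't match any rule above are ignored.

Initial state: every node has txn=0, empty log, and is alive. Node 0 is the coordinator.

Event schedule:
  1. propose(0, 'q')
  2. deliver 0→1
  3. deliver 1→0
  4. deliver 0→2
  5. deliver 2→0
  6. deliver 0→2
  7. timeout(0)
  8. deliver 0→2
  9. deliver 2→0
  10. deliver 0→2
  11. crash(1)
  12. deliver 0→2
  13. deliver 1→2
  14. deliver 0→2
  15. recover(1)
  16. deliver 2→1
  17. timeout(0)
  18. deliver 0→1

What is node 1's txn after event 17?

1

1. propose(0,'q'):  <0:coor t1 ->
2. deliver 0→1:  <1:part t1 ->
3. deliver 1→0:  nop
4. deliver 0→2:  <2:part t1 ->
5. deliver 2→0:  <0:coor t1 q>
6. deliver 0→2:  <2:part t1 q>
7. timeout(0):  <0:coor t2 q>
8. deliver 0→2:  <2:part t2 q>
9. deliver 2→0:  nop
10. deliver 0→2:  nop
11. crash(1):  <1:✗part t1 ->
12. deliver 0→2:  nop
13. deliver 1→2:  nop
14. deliver 0→2:  nop
15. recover(1):  <1:part t1 ->
16. deliver 2→1:  nop
17. timeout(0):  <0:coor t3 q>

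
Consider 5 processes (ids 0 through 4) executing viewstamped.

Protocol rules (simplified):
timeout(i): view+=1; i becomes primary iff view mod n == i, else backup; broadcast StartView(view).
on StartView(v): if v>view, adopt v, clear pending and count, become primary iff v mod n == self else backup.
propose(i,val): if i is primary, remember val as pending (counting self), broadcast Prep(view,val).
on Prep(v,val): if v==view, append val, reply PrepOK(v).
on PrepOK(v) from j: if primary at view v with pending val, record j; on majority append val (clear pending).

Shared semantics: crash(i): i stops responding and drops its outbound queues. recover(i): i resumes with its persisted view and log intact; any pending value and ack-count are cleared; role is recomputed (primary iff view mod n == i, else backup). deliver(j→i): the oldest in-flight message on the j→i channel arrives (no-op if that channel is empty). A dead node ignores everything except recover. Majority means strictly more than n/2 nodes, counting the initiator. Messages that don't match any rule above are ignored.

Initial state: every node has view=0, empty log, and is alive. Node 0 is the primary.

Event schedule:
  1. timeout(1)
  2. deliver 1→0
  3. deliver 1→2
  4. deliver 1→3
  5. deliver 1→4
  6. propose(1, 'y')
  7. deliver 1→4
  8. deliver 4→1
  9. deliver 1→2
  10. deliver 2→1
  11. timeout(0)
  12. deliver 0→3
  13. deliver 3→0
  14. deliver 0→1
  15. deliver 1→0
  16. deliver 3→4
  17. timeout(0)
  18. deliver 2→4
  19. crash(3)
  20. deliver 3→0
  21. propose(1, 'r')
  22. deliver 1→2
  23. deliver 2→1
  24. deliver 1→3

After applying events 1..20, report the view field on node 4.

[1] timeout(1) → N1(prim v1 [-])
[2] deliver 1→0 → N0(back v1 [-])
[3] deliver 1→2 → N2(back v1 [-])
[4] deliver 1→3 → N3(back v1 [-])
[5] deliver 1→4 → N4(back v1 [-])
[6] propose(1,'y') → ∅
[7] deliver 1→4 → N4(back v1 [y])
[8] deliver 4→1 → ∅
[9] deliver 1→2 → N2(back v1 [y])
[10] deliver 2→1 → N1(prim v1 [y])
[11] timeout(0) → N0(back v2 [-])
[12] deliver 0→3 → N3(back v2 [-])
[13] deliver 3→0 → ∅
[14] deliver 0→1 → N1(back v2 [y])
[15] deliver 1→0 → ∅
[16] deliver 3→4 → ∅
[17] timeout(0) → N0(back v3 [-])
[18] deliver 2→4 → ∅
[19] crash(3) → N3(✗back v2 [-])
[20] deliver 3→0 → ∅

1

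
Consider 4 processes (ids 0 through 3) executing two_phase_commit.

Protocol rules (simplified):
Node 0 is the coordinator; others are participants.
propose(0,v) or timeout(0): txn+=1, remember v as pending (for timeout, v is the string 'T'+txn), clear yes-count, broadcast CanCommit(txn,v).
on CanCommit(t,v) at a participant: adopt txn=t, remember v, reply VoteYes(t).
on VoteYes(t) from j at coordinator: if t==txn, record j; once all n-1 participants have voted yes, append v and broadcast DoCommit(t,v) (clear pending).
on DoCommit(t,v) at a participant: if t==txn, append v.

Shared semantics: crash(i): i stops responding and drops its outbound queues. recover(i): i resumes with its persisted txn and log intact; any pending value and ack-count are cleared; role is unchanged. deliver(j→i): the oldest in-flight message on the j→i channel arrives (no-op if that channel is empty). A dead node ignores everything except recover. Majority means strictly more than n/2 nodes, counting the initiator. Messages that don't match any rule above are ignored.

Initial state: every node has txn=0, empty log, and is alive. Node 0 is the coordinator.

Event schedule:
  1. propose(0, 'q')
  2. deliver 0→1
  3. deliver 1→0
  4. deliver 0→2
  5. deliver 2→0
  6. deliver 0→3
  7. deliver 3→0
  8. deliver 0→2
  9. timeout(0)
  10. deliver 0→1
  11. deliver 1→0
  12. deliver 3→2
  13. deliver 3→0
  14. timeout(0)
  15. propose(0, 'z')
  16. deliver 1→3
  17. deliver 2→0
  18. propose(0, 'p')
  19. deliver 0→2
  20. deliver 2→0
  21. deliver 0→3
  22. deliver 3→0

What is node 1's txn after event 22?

1. propose(0,'q'):  <0:coor t1 ->
2. deliver 0→1:  <1:part t1 ->
3. deliver 1→0:  nop
4. deliver 0→2:  <2:part t1 ->
5. deliver 2→0:  nop
6. deliver 0→3:  <3:part t1 ->
7. deliver 3→0:  <0:coor t1 q>
8. deliver 0→2:  <2:part t1 q>
9. timeout(0):  <0:coor t2 q>
10. deliver 0→1:  <1:part t1 q>
11. deliver 1→0:  nop
12. deliver 3→2:  nop
13. deliver 3→0:  nop
14. timeout(0):  <0:coor t3 q>
15. propose(0,'z'):  <0:coor t4 q>
16. deliver 1→3:  nop
17. deliver 2→0:  nop
18. propose(0,'p'):  <0:coor t5 q>
19. deliver 0→2:  <2:part t2 q>
20. deliver 2→0:  nop
21. deliver 0→3:  <3:part t1 q>
22. deliver 3→0:  nop

1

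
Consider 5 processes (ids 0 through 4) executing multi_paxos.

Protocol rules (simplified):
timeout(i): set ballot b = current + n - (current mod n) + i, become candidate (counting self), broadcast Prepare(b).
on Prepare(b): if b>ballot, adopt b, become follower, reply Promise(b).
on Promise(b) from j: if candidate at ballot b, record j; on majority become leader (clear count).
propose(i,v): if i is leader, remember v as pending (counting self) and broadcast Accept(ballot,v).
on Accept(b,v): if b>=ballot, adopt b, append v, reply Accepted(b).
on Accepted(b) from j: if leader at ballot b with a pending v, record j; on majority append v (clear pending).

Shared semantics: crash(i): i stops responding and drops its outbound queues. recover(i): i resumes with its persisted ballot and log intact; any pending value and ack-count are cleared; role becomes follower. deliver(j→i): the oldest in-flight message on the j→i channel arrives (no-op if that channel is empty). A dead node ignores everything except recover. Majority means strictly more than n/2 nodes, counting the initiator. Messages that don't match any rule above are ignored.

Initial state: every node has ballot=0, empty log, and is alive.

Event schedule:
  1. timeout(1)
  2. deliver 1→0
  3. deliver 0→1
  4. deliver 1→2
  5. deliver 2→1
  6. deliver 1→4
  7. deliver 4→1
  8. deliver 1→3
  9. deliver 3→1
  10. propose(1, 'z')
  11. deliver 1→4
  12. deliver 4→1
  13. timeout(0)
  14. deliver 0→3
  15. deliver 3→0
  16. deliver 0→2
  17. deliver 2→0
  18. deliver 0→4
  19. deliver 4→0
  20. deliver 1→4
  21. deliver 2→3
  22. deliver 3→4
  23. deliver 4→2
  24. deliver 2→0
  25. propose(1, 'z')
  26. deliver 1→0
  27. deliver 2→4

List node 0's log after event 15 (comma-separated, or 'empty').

empty

step 1 timeout(1): 1={cand,b=6,log=-}
step 2 deliver 1→0: 0={foll,b=6,log=-}
step 3 deliver 0→1: —
step 4 deliver 1→2: 2={foll,b=6,log=-}
step 5 deliver 2→1: 1={lead,b=6,log=-}
step 6 deliver 1→4: 4={foll,b=6,log=-}
step 7 deliver 4→1: —
step 8 deliver 1→3: 3={foll,b=6,log=-}
step 9 deliver 3→1: —
step 10 propose(1,'z'): —
step 11 deliver 1→4: 4={foll,b=6,log=z}
step 12 deliver 4→1: —
step 13 timeout(0): 0={cand,b=10,log=-}
step 14 deliver 0→3: 3={foll,b=10,log=-}
step 15 deliver 3→0: —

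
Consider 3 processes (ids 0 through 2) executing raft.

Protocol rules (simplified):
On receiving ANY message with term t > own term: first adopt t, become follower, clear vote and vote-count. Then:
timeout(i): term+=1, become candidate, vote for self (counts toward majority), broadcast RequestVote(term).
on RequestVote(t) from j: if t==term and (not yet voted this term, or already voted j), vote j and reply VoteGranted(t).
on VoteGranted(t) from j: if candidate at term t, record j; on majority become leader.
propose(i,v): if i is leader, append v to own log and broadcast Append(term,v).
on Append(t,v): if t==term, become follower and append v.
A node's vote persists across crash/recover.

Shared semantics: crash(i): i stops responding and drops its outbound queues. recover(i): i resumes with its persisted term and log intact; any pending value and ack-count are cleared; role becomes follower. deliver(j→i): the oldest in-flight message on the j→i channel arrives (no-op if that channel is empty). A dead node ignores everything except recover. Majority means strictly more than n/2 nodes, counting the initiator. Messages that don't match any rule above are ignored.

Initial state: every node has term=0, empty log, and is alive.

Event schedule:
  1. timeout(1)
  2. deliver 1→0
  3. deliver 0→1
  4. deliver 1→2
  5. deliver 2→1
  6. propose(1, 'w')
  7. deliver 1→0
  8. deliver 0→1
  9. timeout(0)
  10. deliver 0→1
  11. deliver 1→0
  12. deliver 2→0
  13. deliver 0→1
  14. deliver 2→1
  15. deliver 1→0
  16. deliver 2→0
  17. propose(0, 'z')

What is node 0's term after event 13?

2

e1 timeout(1): 1[cand,t=1,-]
e2 deliver 1→0: 0[foll,t=1,-]
e3 deliver 0→1: 1[lead,t=1,-]
e4 deliver 1→2: 2[foll,t=1,-]
e5 deliver 2→1: ·
e6 propose(1,'w'): 1[lead,t=1,w]
e7 deliver 1→0: 0[foll,t=1,w]
e8 deliver 0→1: ·
e9 timeout(0): 0[cand,t=2,w]
e10 deliver 0→1: 1[foll,t=2,w]
e11 deliver 1→0: 0[lead,t=2,w]
e12 deliver 2→0: ·
e13 deliver 0→1: ·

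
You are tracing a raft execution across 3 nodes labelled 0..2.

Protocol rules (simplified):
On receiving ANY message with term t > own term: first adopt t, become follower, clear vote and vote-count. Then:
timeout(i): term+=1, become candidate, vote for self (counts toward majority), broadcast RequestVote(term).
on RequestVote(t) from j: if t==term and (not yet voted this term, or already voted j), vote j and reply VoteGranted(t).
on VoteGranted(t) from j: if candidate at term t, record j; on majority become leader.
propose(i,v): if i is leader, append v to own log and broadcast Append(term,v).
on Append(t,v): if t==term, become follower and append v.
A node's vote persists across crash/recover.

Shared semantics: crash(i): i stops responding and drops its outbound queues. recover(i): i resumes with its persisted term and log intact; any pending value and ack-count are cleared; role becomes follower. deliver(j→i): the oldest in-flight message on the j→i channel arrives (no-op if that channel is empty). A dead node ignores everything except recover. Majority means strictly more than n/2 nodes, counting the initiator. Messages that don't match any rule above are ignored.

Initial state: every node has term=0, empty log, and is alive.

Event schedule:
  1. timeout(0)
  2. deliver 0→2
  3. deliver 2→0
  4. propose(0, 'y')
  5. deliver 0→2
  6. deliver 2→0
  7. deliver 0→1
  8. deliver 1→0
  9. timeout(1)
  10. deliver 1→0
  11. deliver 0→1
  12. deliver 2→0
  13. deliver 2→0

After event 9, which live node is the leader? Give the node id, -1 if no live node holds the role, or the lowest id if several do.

after 1 — timeout(0): n0:cand/t1/[-]
after 2 — deliver 0→2: n2:foll/t1/[-]
after 3 — deliver 2→0: n0:lead/t1/[-]
after 4 — propose(0,'y'): n0:lead/t1/[y]
after 5 — deliver 0→2: n2:foll/t1/[y]
after 6 — deliver 2→0: ·
after 7 — deliver 0→1: n1:foll/t1/[-]
after 8 — deliver 1→0: ·
after 9 — timeout(1): n1:cand/t2/[-]

0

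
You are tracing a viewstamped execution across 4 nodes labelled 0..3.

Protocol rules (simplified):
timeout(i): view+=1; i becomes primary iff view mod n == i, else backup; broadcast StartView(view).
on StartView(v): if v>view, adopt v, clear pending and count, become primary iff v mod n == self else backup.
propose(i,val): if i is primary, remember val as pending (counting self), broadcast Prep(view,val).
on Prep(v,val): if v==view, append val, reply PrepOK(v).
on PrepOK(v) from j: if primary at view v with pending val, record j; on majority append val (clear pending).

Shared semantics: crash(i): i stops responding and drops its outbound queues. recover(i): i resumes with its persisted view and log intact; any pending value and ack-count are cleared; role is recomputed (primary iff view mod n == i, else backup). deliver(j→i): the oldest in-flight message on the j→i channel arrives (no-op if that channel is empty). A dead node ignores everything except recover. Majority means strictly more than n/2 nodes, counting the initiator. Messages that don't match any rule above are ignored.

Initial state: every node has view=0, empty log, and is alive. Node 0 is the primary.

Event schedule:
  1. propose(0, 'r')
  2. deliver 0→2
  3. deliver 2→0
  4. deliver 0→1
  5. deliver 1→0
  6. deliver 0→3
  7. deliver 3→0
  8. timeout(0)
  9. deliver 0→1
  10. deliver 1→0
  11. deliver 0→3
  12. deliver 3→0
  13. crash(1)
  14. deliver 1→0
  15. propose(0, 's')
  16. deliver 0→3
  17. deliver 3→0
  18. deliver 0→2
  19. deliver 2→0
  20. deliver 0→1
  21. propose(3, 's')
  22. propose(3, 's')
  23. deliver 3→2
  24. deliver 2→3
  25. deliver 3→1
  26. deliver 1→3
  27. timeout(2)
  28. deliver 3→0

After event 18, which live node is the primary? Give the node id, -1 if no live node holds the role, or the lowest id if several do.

step 1 propose(0,'r'): —
step 2 deliver 0→2: 2={back,v=0,log=r}
step 3 deliver 2→0: —
step 4 deliver 0→1: 1={back,v=0,log=r}
step 5 deliver 1→0: 0={prim,v=0,log=r}
step 6 deliver 0→3: 3={back,v=0,log=r}
step 7 deliver 3→0: —
step 8 timeout(0): 0={back,v=1,log=r}
step 9 deliver 0→1: 1={prim,v=1,log=r}
step 10 deliver 1→0: —
step 11 deliver 0→3: 3={back,v=1,log=r}
step 12 deliver 3→0: —
step 13 crash(1): 1={✗prim,v=1,log=r}
step 14 deliver 1→0: —
step 15 propose(0,'s'): —
step 16 deliver 0→3: —
step 17 deliver 3→0: —
step 18 deliver 0→2: 2={back,v=1,log=r}

-1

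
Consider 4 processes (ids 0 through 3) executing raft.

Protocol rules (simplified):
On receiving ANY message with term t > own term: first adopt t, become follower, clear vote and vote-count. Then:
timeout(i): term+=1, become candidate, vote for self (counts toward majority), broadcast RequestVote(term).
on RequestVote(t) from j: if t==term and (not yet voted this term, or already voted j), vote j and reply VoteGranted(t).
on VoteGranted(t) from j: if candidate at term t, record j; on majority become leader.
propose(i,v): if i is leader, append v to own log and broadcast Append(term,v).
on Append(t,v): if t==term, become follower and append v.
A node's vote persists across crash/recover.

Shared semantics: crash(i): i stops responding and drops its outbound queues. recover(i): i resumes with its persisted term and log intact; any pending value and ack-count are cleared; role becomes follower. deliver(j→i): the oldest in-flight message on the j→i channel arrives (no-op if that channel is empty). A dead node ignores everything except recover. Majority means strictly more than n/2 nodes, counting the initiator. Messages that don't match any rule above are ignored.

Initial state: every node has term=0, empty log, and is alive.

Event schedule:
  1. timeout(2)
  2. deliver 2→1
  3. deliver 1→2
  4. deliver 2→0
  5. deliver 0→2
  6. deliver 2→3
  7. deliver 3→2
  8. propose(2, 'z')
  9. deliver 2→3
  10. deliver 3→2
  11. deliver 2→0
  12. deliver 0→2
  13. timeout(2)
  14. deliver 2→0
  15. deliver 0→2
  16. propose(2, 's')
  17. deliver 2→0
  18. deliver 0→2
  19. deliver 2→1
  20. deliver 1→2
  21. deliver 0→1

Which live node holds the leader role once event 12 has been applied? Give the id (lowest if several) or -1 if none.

2

1. timeout(2):  <2:cand t1 ->
2. deliver 2→1:  <1:foll t1 ->
3. deliver 1→2:  nop
4. deliver 2→0:  <0:foll t1 ->
5. deliver 0→2:  <2:lead t1 ->
6. deliver 2→3:  <3:foll t1 ->
7. deliver 3→2:  nop
8. propose(2,'z'):  <2:lead t1 z>
9. deliver 2→3:  <3:foll t1 z>
10. deliver 3→2:  nop
11. deliver 2→0:  <0:foll t1 z>
12. deliver 0→2:  nop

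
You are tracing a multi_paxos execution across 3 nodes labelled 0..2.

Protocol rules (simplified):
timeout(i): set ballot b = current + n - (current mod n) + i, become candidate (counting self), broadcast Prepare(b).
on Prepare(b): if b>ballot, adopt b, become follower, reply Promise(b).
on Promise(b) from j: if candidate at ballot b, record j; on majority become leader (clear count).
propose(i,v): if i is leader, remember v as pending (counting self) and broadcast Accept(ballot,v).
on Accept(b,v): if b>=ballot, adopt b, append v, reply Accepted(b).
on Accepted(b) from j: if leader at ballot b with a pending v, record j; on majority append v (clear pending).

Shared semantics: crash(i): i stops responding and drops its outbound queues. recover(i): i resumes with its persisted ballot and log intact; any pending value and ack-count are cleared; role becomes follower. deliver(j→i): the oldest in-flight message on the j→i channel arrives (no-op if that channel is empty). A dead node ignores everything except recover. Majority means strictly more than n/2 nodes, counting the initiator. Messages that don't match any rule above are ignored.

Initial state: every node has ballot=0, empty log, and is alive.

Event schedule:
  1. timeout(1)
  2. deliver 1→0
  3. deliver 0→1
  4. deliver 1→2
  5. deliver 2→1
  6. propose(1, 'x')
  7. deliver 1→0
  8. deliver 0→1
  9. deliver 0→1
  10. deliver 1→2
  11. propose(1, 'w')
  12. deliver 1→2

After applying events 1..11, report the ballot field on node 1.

[1] timeout(1) → N1(cand b4 [-])
[2] deliver 1→0 → N0(foll b4 [-])
[3] deliver 0→1 → N1(lead b4 [-])
[4] deliver 1→2 → N2(foll b4 [-])
[5] deliver 2→1 → ∅
[6] propose(1,'x') → ∅
[7] deliver 1→0 → N0(foll b4 [x])
[8] deliver 0→1 → N1(lead b4 [x])
[9] deliver 0→1 → ∅
[10] deliver 1→2 → N2(foll b4 [x])
[11] propose(1,'w') → ∅

4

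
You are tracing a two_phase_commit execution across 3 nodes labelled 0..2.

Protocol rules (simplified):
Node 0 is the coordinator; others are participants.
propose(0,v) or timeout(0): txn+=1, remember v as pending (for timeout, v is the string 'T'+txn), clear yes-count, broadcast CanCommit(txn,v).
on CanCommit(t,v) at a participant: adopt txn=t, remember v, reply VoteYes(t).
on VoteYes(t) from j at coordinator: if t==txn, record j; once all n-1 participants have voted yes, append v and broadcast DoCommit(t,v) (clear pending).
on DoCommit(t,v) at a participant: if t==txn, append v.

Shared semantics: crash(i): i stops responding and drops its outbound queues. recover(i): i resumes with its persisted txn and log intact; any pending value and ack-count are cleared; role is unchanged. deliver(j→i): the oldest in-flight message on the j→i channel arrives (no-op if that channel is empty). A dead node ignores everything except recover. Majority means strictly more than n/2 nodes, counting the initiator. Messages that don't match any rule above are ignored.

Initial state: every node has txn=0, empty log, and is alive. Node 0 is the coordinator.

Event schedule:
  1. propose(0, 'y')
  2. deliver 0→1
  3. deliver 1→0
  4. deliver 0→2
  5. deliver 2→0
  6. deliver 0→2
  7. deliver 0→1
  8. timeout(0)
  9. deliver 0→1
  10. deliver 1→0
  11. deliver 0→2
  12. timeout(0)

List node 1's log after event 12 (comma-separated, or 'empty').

y

[1] propose(0,'y') → N0(coor t1 [-])
[2] deliver 0→1 → N1(part t1 [-])
[3] deliver 1→0 → ∅
[4] deliver 0→2 → N2(part t1 [-])
[5] deliver 2→0 → N0(coor t1 [y])
[6] deliver 0→2 → N2(part t1 [y])
[7] deliver 0→1 → N1(part t1 [y])
[8] timeout(0) → N0(coor t2 [y])
[9] deliver 0→1 → N1(part t2 [y])
[10] deliver 1→0 → ∅
[11] deliver 0→2 → N2(part t2 [y])
[12] timeout(0) → N0(coor t3 [y])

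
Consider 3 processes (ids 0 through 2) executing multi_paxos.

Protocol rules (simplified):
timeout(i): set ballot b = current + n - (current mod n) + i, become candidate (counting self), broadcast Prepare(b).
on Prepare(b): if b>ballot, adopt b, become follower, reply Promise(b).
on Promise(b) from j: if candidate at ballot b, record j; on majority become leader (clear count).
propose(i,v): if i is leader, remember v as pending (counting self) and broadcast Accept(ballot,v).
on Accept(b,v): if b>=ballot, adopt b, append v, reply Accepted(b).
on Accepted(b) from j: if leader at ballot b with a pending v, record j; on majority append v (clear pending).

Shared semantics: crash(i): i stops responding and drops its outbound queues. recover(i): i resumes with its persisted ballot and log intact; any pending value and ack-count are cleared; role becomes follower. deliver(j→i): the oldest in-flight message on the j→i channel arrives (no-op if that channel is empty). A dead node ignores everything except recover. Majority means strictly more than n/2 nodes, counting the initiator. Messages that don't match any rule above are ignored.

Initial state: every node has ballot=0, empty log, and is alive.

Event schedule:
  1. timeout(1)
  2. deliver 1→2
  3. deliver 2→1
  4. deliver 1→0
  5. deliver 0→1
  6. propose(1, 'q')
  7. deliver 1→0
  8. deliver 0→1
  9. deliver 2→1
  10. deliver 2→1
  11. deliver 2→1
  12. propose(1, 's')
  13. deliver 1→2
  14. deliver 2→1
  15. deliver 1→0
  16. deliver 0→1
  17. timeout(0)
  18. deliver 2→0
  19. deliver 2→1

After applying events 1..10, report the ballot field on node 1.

e1 timeout(1): 1[cand,b=4,-]
e2 deliver 1→2: 2[foll,b=4,-]
e3 deliver 2→1: 1[lead,b=4,-]
e4 deliver 1→0: 0[foll,b=4,-]
e5 deliver 0→1: ·
e6 propose(1,'q'): ·
e7 deliver 1→0: 0[foll,b=4,q]
e8 deliver 0→1: 1[lead,b=4,q]
e9 deliver 2→1: ·
e10 deliver 2→1: ·

4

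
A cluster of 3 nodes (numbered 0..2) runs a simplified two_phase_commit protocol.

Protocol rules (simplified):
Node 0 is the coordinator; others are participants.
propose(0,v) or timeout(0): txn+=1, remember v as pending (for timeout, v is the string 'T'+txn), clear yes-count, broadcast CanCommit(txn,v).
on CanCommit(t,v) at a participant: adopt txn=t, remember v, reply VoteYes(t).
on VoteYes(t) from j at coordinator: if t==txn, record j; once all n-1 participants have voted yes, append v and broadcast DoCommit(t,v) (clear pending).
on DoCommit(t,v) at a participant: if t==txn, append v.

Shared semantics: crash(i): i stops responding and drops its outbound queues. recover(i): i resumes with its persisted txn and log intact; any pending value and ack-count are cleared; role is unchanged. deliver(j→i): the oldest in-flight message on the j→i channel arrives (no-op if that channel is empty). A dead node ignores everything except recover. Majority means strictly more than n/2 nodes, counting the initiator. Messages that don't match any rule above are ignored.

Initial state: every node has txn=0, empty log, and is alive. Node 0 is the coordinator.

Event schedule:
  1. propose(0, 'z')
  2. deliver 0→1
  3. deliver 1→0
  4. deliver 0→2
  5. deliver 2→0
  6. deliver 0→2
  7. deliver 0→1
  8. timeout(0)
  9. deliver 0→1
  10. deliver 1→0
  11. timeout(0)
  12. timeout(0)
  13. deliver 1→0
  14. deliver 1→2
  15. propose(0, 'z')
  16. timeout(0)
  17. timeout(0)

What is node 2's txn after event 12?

[1] propose(0,'z') → N0(coor t1 [-])
[2] deliver 0→1 → N1(part t1 [-])
[3] deliver 1→0 → ∅
[4] deliver 0→2 → N2(part t1 [-])
[5] deliver 2→0 → N0(coor t1 [z])
[6] deliver 0→2 → N2(part t1 [z])
[7] deliver 0→1 → N1(part t1 [z])
[8] timeout(0) → N0(coor t2 [z])
[9] deliver 0→1 → N1(part t2 [z])
[10] deliver 1→0 → ∅
[11] timeout(0) → N0(coor t3 [z])
[12] timeout(0) → N0(coor t4 [z])

1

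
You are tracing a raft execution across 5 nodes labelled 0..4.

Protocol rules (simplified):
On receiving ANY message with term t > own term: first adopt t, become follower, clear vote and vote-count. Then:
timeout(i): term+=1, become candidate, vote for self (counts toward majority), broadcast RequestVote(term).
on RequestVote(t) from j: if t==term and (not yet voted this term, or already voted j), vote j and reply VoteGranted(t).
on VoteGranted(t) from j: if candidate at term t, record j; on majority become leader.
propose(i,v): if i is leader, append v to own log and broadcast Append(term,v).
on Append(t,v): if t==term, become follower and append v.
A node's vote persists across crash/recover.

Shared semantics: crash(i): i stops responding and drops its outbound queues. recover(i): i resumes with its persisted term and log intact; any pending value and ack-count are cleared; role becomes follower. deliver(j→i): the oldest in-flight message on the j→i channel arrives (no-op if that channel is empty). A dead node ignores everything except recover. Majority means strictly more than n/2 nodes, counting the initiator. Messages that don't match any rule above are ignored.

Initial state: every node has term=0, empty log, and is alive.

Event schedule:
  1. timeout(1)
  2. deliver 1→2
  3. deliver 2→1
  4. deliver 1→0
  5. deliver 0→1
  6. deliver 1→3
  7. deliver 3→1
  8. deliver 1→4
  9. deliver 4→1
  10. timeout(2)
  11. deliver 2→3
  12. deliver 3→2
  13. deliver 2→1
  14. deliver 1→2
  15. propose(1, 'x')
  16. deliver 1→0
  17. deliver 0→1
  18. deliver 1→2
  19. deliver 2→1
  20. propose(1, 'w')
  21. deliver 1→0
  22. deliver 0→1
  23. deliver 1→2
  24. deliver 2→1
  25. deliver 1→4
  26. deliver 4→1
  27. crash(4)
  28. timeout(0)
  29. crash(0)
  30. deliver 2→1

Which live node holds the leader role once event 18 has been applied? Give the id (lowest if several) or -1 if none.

2

e1 timeout(1): 1[cand,t=1,-]
e2 deliver 1→2: 2[foll,t=1,-]
e3 deliver 2→1: ·
e4 deliver 1→0: 0[foll,t=1,-]
e5 deliver 0→1: 1[lead,t=1,-]
e6 deliver 1→3: 3[foll,t=1,-]
e7 deliver 3→1: ·
e8 deliver 1→4: 4[foll,t=1,-]
e9 deliver 4→1: ·
e10 timeout(2): 2[cand,t=2,-]
e11 deliver 2→3: 3[foll,t=2,-]
e12 deliver 3→2: ·
e13 deliver 2→1: 1[foll,t=2,-]
e14 deliver 1→2: 2[lead,t=2,-]
e15 propose(1,'x'): ·
e16 deliver 1→0: ·
e17 deliver 0→1: ·
e18 deliver 1→2: ·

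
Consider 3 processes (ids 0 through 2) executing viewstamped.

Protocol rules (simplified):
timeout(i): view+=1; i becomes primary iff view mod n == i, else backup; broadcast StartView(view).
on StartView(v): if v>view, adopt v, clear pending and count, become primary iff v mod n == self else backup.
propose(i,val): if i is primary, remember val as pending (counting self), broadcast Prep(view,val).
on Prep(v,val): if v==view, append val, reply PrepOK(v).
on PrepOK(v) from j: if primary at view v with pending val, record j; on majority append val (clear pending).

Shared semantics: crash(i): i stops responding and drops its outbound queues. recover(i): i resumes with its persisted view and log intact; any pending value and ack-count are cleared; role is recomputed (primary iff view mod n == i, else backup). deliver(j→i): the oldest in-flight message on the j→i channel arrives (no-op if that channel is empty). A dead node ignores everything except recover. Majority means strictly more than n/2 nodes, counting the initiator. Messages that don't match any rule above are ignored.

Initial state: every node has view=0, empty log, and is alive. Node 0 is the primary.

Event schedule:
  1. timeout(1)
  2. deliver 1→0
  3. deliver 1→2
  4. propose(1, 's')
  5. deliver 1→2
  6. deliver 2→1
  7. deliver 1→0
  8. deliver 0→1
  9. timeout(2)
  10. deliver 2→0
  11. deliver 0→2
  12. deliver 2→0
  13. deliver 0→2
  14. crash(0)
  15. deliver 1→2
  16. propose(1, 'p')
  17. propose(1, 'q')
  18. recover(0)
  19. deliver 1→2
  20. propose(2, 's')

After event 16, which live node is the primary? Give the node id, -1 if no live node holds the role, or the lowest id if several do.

[1] timeout(1) → N1(prim v1 [-])
[2] deliver 1→0 → N0(back v1 [-])
[3] deliver 1→2 → N2(back v1 [-])
[4] propose(1,'s') → ∅
[5] deliver 1→2 → N2(back v1 [s])
[6] deliver 2→1 → N1(prim v1 [s])
[7] deliver 1→0 → N0(back v1 [s])
[8] deliver 0→1 → ∅
[9] timeout(2) → N2(prim v2 [s])
[10] deliver 2→0 → N0(back v2 [s])
[11] deliver 0→2 → ∅
[12] deliver 2→0 → ∅
[13] deliver 0→2 → ∅
[14] crash(0) → N0(✗back v2 [s])
[15] deliver 1→2 → ∅
[16] propose(1,'p') → ∅

1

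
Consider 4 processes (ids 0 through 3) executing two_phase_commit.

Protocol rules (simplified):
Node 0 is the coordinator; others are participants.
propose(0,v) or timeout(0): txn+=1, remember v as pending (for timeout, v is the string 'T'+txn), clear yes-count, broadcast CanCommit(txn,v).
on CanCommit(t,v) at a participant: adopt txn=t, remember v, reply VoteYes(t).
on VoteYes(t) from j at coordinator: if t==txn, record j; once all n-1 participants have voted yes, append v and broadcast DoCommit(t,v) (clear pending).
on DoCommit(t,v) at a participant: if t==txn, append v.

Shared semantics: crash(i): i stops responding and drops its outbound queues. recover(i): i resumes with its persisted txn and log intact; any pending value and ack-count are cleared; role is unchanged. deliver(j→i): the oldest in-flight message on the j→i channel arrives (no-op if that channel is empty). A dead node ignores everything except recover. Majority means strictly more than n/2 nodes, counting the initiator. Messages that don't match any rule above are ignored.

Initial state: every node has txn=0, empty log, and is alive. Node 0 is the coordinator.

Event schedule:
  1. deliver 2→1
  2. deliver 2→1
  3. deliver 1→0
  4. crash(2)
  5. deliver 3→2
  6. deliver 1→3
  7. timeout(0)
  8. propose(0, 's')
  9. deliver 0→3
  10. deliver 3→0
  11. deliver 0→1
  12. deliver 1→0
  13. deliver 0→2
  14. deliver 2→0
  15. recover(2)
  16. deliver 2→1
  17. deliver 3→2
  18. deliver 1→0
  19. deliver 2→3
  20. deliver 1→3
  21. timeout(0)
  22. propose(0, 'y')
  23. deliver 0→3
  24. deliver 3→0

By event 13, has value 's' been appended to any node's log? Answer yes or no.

no

e1 deliver 2→1: ·
e2 deliver 2→1: ·
e3 deliver 1→0: ·
e4 crash(2): 2[✗part,t=0,-]
e5 deliver 3→2: ·
e6 deliver 1→3: ·
e7 timeout(0): 0[coor,t=1,-]
e8 propose(0,'s'): 0[coor,t=2,-]
e9 deliver 0→3: 3[part,t=1,-]
e10 deliver 3→0: ·
e11 deliver 0→1: 1[part,t=1,-]
e12 deliver 1→0: ·
e13 deliver 0→2: ·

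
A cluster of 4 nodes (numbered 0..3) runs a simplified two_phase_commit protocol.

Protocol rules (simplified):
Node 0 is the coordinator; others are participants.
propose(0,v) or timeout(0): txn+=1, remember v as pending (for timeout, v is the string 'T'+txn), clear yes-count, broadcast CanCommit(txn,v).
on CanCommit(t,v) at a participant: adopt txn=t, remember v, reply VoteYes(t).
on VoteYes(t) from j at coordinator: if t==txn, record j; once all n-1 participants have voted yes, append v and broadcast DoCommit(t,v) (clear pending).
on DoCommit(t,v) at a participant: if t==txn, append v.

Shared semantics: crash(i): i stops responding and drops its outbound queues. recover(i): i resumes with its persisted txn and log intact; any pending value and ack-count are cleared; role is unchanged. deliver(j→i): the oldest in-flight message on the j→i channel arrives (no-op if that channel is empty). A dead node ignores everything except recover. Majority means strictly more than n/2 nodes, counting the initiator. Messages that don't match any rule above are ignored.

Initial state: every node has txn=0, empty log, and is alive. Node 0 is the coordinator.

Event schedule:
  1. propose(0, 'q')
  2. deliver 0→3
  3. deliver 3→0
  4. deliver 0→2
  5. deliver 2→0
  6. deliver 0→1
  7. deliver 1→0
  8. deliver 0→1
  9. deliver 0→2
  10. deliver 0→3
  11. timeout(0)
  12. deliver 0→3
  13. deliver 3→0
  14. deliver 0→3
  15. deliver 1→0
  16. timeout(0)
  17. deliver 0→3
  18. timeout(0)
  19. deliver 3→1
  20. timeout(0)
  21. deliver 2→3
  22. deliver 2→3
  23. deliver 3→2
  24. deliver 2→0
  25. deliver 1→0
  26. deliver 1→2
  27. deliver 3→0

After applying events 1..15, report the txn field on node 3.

[1] propose(0,'q') → N0(coor t1 [-])
[2] deliver 0→3 → N3(part t1 [-])
[3] deliver 3→0 → ∅
[4] deliver 0→2 → N2(part t1 [-])
[5] deliver 2→0 → ∅
[6] deliver 0→1 → N1(part t1 [-])
[7] deliver 1→0 → N0(coor t1 [q])
[8] deliver 0→1 → N1(part t1 [q])
[9] deliver 0→2 → N2(part t1 [q])
[10] deliver 0→3 → N3(part t1 [q])
[11] timeout(0) → N0(coor t2 [q])
[12] deliver 0→3 → N3(part t2 [q])
[13] deliver 3→0 → ∅
[14] deliver 0→3 → ∅
[15] deliver 1→0 → ∅

2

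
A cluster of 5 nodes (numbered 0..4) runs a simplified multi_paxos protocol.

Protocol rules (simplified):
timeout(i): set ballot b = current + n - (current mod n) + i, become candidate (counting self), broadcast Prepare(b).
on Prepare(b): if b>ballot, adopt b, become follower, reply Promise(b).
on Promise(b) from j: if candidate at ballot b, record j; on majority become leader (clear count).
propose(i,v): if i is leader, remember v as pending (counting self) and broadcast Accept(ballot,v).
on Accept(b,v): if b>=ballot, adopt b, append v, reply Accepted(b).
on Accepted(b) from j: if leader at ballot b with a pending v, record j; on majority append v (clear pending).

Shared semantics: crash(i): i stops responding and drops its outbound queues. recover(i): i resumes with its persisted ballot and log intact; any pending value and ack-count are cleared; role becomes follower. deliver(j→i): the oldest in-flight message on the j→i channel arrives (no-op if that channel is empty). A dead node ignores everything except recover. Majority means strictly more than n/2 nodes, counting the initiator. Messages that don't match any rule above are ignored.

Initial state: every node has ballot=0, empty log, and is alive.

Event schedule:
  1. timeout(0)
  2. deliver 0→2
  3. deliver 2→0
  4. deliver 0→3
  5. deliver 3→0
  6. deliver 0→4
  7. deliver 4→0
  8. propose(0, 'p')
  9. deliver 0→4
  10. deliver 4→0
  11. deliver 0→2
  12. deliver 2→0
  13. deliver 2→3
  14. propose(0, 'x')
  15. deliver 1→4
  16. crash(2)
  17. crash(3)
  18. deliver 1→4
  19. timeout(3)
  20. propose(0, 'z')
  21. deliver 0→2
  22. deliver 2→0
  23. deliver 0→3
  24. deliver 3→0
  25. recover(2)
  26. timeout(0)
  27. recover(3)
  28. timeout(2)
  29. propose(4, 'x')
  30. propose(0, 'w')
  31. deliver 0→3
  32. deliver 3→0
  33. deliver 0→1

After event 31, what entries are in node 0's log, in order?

step 1 timeout(0): 0={cand,b=5,log=-}
step 2 deliver 0→2: 2={foll,b=5,log=-}
step 3 deliver 2→0: —
step 4 deliver 0→3: 3={foll,b=5,log=-}
step 5 deliver 3→0: 0={lead,b=5,log=-}
step 6 deliver 0→4: 4={foll,b=5,log=-}
step 7 deliver 4→0: —
step 8 propose(0,'p'): —
step 9 deliver 0→4: 4={foll,b=5,log=p}
step 10 deliver 4→0: —
step 11 deliver 0→2: 2={foll,b=5,log=p}
step 12 deliver 2→0: 0={lead,b=5,log=p}
step 13 deliver 2→3: —
step 14 propose(0,'x'): —
step 15 deliver 1→4: —
step 16 crash(2): 2={✗foll,b=5,log=p}
step 17 crash(3): 3={✗foll,b=5,log=-}
step 18 deliver 1→4: —
step 19 timeout(3): —
step 20 propose(0,'z'): —
step 21 deliver 0→2: —
step 22 deliver 2→0: —
step 23 deliver 0→3: —
step 24 deliver 3→0: —
step 25 recover(2): 2={foll,b=5,log=p}
step 26 timeout(0): 0={cand,b=10,log=p}
step 27 recover(3): 3={foll,b=5,log=-}
step 28 timeout(2): 2={cand,b=12,log=p}
step 29 propose(4,'x'): —
step 30 propose(0,'w'): —
step 31 deliver 0→3: 3={foll,b=5,log=p}

p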